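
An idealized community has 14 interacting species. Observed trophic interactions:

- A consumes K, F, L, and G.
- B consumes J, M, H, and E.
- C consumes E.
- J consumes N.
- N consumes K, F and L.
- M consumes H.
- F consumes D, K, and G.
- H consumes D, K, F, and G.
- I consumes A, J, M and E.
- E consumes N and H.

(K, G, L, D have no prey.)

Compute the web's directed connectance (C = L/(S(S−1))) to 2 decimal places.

C = 0.15

The web has S = 14 species and L = 27 feeding links.
C = L / (S(S−1)) = 27 / 182 = 0.1484 ≈ 0.15.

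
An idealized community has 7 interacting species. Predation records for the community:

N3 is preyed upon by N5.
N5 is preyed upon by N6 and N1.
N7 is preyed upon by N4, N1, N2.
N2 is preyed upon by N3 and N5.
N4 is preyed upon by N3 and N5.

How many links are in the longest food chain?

One longest chain: N7 → N2 → N3 → N5 → N6.
It has 5 species and 4 links.

4 links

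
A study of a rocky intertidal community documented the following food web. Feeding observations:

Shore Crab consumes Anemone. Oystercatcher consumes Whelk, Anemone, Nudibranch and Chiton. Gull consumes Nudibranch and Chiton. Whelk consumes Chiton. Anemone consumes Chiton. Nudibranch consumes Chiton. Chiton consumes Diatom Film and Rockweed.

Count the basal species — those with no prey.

Basal species (no prey listed): Diatom Film, Rockweed.
Count: 2.

2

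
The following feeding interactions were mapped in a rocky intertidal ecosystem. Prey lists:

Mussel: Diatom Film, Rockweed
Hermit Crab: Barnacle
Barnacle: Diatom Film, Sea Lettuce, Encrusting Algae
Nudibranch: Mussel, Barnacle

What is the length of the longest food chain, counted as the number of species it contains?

3 species

One longest chain: Diatom Film → Mussel → Nudibranch.
It has 3 species and 2 links.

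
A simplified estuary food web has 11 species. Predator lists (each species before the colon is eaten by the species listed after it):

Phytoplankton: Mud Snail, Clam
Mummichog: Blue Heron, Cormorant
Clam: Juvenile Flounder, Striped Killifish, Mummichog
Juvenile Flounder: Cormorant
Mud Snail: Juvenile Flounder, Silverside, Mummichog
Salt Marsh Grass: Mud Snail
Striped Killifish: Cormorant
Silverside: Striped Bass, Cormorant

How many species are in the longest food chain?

One longest chain: Phytoplankton → Mud Snail → Silverside → Striped Bass.
It has 4 species and 3 links.

4 species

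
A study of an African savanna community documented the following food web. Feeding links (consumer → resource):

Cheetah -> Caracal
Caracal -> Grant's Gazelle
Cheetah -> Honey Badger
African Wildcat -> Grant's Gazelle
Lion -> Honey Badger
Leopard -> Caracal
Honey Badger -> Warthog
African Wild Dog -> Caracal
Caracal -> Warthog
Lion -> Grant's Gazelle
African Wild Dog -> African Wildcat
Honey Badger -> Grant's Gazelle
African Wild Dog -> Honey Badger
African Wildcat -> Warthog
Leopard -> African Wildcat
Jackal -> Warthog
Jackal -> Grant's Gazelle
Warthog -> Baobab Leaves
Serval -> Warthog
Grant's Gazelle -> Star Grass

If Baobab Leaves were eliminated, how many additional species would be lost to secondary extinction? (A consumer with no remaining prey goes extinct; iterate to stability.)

Remove Baobab Leaves.
Round 1: Warthog (all prey gone) → extinct.
Round 2: Serval (all prey gone) → extinct.
No further losses. Total secondary extinctions: 2.

2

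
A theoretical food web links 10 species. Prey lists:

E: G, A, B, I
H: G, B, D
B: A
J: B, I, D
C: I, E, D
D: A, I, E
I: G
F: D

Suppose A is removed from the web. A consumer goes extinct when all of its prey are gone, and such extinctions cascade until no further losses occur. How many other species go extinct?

Remove A.
Round 1: B (all prey gone) → extinct.
No further losses. Total secondary extinctions: 1.

1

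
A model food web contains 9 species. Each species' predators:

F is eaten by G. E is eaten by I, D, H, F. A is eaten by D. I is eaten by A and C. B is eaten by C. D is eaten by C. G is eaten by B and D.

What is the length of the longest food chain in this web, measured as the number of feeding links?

One longest chain: E → F → G → B → C.
It has 5 species and 4 links.

4 links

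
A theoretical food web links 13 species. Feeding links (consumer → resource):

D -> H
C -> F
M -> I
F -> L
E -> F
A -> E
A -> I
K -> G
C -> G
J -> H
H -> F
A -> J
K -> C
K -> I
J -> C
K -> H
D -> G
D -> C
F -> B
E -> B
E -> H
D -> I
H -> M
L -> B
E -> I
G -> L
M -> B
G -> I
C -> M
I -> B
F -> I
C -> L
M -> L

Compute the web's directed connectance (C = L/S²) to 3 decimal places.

The web has S = 13 species and L = 33 feeding links.
C = L / S² = 33 / 169 = 0.1953 ≈ 0.195.

C = 0.195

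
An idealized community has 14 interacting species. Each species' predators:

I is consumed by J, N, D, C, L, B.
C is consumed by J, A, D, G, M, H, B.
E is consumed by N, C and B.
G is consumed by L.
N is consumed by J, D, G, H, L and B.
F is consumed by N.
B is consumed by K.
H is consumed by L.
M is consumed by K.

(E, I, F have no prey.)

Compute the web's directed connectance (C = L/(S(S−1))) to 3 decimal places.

The web has S = 14 species and L = 27 feeding links.
C = L / (S(S−1)) = 27 / 182 = 0.1484 ≈ 0.148.

C = 0.148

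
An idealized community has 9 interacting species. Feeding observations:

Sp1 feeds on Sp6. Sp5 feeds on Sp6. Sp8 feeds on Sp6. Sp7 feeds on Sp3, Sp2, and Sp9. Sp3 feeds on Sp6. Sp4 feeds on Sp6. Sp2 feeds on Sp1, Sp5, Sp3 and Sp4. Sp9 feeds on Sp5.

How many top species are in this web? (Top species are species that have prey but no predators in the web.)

Top species (has prey, but nothing eats it): Sp8, Sp7.
Count: 2.

2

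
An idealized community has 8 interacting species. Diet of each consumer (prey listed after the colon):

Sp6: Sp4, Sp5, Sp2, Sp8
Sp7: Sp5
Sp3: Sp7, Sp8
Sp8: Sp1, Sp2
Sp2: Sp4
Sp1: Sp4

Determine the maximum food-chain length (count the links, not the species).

3 links

One longest chain: Sp4 → Sp1 → Sp8 → Sp6.
It has 4 species and 3 links.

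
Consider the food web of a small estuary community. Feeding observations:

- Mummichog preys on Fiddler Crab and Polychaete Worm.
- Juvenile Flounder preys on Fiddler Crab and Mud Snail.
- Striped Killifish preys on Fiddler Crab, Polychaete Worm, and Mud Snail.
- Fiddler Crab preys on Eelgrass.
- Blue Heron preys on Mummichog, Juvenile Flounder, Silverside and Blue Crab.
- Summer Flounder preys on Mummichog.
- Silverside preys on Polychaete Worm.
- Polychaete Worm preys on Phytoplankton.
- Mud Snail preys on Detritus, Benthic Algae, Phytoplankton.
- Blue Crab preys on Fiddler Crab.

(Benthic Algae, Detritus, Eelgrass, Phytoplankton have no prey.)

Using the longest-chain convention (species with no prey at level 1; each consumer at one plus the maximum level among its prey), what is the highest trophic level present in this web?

4

Basal resources (level 1): Benthic Algae, Detritus, Eelgrass, Phytoplankton.
Phytoplankton → Polychaete Worm → Mummichog → Summer Flounder gives Summer Flounder level 4.
No species has a prey at level 4, so no species reaches level 5.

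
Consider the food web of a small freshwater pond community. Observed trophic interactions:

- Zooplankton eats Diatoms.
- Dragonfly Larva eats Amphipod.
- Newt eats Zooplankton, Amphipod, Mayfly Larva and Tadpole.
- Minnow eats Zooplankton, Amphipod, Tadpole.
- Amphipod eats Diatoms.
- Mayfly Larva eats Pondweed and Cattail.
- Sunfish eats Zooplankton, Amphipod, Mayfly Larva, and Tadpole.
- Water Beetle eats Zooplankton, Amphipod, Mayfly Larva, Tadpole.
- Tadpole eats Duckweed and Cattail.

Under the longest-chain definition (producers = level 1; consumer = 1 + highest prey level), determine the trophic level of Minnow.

Diatoms is a producer → level 1.
Zooplankton eats Diatoms → level 2.
Minnow eats Zooplankton (level 2); other prey at levels: Tadpole 2, Amphipod 2 → level 3.

Trophic level 3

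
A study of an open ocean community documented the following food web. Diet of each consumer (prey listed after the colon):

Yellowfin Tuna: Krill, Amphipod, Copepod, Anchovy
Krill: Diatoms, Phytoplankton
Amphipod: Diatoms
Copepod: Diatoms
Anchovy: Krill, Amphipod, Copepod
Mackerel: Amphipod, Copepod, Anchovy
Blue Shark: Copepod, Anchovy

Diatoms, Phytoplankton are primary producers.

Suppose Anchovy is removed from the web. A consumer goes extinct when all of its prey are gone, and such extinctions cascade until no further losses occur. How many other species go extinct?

0

Remove Anchovy.
Every predator of it retains at least one other prey: Mackerel still has Amphipod, Copepod; Yellowfin Tuna still has Krill, Amphipod, Copepod; Blue Shark still has Copepod.
No consumer loses all prey, so no secondary extinctions occur.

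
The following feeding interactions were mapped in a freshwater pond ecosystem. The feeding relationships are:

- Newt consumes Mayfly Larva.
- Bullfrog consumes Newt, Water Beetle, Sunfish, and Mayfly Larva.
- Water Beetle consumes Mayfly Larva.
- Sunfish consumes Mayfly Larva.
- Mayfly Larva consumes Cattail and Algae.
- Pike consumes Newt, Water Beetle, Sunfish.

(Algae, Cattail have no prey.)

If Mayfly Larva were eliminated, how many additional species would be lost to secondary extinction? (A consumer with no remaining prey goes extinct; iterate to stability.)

Remove Mayfly Larva.
Round 1: Water Beetle (all prey gone), Newt (all prey gone), Sunfish (all prey gone) → extinct.
Round 2: Pike (all prey gone), Bullfrog (all prey gone) → extinct.
No further losses. Total secondary extinctions: 5.

5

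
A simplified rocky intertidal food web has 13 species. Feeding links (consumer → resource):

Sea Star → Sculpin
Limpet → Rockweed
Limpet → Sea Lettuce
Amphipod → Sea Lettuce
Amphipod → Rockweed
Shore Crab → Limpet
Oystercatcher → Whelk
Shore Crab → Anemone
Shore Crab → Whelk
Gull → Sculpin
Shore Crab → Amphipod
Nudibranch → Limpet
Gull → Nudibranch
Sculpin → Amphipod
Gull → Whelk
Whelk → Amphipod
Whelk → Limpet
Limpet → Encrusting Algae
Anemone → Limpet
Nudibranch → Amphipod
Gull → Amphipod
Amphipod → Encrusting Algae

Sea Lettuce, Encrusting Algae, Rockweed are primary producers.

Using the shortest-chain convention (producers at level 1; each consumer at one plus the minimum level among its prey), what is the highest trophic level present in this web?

4

Producers (level 1): Sea Lettuce, Encrusting Algae, Rockweed.
Following each consumer down to its lowest-level prey: Sea Lettuce → Amphipod → Sculpin → Sea Star (levels 1 through 4).
All prey of Sea Star (Sculpin 3) are at level 3 or above, so Sea Star is at level 1 + 3 = 4.
Every consumer has at least one prey at level 3 or below, so none exceeds level 4.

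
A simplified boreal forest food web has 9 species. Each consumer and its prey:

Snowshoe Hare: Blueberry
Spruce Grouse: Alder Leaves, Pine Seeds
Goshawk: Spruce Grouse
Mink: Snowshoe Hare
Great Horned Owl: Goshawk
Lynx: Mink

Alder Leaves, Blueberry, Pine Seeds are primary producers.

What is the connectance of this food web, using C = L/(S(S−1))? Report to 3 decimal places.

The web has S = 9 species and L = 7 feeding links.
C = L / (S(S−1)) = 7 / 72 = 0.0972 ≈ 0.097.

C = 0.097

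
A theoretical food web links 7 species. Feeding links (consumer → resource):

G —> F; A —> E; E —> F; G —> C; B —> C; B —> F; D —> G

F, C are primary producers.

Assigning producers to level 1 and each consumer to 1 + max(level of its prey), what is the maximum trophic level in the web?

Producers (level 1): F, C.
F → G → D gives D level 3.
No species has a prey at level 3, so no species reaches level 4.

3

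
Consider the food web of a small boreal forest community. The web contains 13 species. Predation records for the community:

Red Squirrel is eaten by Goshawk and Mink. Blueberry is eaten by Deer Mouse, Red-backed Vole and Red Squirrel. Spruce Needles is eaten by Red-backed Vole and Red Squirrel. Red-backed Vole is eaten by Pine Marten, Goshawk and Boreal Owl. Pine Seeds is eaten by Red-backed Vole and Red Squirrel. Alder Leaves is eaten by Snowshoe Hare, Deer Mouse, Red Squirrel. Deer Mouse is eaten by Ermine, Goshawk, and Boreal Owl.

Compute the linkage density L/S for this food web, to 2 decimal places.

There are L = 18 links among S = 13 species.
L/S = 18/13 = 1.3846 ≈ 1.38.

L/S = 1.38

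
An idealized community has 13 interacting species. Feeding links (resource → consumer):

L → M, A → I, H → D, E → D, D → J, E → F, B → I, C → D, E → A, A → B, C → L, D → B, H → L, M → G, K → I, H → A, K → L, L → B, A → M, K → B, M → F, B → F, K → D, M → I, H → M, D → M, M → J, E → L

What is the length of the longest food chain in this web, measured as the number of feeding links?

One longest chain: K → L → M → I.
It has 4 species and 3 links.

3 links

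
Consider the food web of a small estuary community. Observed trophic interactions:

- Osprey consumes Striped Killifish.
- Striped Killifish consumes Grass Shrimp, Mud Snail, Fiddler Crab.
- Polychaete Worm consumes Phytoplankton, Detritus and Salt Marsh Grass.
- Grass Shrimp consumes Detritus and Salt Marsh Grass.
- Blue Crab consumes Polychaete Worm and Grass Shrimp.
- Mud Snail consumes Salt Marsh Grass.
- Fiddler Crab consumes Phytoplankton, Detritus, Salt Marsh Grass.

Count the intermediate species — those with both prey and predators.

5

Intermediate species (has both prey and predators): Fiddler Crab, Grass Shrimp, Polychaete Worm, Mud Snail, Striped Killifish.
Count: 5.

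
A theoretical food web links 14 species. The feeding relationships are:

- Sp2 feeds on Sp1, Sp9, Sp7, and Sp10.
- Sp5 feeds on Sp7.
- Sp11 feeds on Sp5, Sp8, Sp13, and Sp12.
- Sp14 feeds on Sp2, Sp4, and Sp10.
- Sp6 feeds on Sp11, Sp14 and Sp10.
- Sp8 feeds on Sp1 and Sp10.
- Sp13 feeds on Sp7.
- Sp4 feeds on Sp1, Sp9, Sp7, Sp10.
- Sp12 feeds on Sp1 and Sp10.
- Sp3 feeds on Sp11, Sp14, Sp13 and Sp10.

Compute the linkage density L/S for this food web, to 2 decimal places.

L/S = 2.00

There are L = 28 links among S = 14 species.
L/S = 28/14 = 2.0000 ≈ 2.00.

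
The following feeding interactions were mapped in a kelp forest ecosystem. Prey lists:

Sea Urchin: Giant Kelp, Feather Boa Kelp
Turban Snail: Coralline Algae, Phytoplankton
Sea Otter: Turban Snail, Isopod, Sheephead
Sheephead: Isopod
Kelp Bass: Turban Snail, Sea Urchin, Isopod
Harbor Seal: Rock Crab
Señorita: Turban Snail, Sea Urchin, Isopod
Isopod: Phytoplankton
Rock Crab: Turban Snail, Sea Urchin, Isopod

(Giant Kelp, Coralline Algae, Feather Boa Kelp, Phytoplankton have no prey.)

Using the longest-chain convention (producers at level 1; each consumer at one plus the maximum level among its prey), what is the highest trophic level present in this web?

Producers (level 1): Giant Kelp, Coralline Algae, Feather Boa Kelp, Phytoplankton.
Phytoplankton → Isopod → Sheephead → Sea Otter gives Sea Otter level 4.
No species has a prey at level 4, so no species reaches level 5.

4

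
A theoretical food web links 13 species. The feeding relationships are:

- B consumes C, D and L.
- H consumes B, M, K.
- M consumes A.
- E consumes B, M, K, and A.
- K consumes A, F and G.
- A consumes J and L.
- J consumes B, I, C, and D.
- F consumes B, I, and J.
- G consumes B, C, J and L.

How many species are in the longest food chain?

6 species

One longest chain: D → B → J → G → K → H.
It has 6 species and 5 links.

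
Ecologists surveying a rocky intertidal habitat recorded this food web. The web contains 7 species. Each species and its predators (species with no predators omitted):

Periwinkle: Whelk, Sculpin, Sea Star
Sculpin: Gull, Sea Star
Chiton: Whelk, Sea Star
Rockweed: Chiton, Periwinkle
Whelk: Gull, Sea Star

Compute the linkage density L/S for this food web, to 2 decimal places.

L/S = 1.57

There are L = 11 links among S = 7 species.
L/S = 11/7 = 1.5714 ≈ 1.57.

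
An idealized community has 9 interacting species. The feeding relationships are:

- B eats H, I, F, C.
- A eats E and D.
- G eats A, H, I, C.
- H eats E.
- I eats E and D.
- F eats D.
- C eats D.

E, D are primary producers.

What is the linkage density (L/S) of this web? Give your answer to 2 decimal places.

L/S = 1.67

There are L = 15 links among S = 9 species.
L/S = 15/9 = 1.6667 ≈ 1.67.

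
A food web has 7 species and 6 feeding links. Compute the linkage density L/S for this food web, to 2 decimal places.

L/S = 0.86

There are L = 6 links among S = 7 species.
L/S = 6/7 = 0.8571 ≈ 0.86.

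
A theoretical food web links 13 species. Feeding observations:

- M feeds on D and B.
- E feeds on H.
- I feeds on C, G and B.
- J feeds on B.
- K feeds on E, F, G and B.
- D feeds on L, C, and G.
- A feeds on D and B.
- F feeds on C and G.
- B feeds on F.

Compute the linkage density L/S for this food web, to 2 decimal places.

L/S = 1.46

There are L = 19 links among S = 13 species.
L/S = 19/13 = 1.4615 ≈ 1.46.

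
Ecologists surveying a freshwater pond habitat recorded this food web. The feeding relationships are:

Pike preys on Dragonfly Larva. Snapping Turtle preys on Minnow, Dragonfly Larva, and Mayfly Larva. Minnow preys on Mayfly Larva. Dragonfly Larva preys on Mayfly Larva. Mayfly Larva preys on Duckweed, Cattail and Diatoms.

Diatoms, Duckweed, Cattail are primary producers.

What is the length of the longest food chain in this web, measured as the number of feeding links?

One longest chain: Diatoms → Mayfly Larva → Dragonfly Larva → Pike.
It has 4 species and 3 links.

3 links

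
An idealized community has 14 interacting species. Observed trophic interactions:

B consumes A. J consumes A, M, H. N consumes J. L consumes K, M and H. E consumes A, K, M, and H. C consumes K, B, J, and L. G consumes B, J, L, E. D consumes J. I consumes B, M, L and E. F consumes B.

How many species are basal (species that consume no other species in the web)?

Basal species (no prey listed): A, H, K, M.
Count: 4.

4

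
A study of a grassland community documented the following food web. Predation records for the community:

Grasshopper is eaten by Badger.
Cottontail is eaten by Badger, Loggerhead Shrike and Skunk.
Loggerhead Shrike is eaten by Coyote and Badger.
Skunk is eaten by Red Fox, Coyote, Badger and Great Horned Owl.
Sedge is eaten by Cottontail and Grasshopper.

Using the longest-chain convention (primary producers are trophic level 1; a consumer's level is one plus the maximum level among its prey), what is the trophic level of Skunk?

Sedge is a producer → level 1.
Cottontail eats Sedge → level 2.
Skunk eats Cottontail → level 3.

Trophic level 3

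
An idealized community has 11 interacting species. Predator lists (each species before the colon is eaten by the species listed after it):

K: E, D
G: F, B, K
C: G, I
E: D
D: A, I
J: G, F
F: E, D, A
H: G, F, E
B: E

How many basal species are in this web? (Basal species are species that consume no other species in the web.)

Basal species (no prey listed): J, H, C.
Count: 3.

3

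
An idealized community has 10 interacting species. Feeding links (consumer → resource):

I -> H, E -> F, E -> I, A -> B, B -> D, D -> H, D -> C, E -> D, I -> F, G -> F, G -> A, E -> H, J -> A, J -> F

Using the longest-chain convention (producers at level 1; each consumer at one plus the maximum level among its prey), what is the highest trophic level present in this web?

5

Producers (level 1): C, H, F.
C → D → B → A → G gives G level 5.
No species has a prey at level 5, so no species reaches level 6.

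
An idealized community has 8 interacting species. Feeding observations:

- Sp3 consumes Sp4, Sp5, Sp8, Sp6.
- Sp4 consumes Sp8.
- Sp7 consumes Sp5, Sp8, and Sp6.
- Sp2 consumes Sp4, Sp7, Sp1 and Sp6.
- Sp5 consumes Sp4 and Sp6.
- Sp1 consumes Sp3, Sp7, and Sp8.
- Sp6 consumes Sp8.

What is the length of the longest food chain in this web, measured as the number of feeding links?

One longest chain: Sp8 → Sp6 → Sp5 → Sp7 → Sp1 → Sp2.
It has 6 species and 5 links.

5 links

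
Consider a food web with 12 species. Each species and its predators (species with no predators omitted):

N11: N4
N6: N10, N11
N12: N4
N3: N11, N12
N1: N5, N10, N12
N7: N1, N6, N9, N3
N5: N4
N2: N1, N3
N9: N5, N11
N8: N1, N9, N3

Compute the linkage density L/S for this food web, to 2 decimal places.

L/S = 1.75

There are L = 21 links among S = 12 species.
L/S = 21/12 = 1.7500 ≈ 1.75.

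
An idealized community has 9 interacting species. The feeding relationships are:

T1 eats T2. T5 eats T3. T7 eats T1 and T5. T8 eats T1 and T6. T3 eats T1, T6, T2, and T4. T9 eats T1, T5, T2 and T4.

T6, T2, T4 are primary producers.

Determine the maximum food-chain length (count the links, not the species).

4 links

One longest chain: T2 → T1 → T3 → T5 → T7.
It has 5 species and 4 links.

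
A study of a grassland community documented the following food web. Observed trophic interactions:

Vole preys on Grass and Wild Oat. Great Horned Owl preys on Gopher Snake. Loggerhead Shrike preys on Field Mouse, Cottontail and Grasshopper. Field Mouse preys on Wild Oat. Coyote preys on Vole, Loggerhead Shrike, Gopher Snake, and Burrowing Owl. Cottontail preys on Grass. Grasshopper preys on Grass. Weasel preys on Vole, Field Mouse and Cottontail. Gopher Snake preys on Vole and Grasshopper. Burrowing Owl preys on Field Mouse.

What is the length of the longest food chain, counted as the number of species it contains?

4 species

One longest chain: Grass → Grasshopper → Gopher Snake → Great Horned Owl.
It has 4 species and 3 links.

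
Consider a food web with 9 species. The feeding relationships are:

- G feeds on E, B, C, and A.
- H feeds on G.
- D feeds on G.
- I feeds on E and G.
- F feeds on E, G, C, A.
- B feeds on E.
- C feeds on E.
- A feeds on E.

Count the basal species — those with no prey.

1

Basal species (no prey listed): E.
Count: 1.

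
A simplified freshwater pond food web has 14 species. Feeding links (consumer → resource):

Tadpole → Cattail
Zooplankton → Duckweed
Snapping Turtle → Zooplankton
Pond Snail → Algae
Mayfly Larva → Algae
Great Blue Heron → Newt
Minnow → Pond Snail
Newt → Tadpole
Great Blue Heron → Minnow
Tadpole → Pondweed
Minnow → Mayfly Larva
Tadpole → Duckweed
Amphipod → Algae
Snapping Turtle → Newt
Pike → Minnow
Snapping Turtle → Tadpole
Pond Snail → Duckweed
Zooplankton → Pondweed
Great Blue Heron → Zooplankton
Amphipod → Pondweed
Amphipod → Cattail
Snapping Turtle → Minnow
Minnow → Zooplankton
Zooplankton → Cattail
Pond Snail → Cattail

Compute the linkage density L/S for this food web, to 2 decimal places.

There are L = 25 links among S = 14 species.
L/S = 25/14 = 1.7857 ≈ 1.79.

L/S = 1.79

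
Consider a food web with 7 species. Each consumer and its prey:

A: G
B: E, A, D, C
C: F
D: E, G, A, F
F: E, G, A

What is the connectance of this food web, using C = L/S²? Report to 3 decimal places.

The web has S = 7 species and L = 13 feeding links.
C = L / S² = 13 / 49 = 0.2653 ≈ 0.265.

C = 0.265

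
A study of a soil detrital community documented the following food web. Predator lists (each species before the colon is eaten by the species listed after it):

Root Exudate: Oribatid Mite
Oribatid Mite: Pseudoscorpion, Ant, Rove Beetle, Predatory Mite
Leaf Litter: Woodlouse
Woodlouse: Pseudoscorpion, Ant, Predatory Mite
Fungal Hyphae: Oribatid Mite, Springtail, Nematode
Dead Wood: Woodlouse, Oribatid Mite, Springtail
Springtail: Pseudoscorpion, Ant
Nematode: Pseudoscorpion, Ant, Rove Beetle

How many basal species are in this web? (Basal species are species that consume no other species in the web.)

4

Basal species (no prey listed): Root Exudate, Fungal Hyphae, Leaf Litter, Dead Wood.
Count: 4.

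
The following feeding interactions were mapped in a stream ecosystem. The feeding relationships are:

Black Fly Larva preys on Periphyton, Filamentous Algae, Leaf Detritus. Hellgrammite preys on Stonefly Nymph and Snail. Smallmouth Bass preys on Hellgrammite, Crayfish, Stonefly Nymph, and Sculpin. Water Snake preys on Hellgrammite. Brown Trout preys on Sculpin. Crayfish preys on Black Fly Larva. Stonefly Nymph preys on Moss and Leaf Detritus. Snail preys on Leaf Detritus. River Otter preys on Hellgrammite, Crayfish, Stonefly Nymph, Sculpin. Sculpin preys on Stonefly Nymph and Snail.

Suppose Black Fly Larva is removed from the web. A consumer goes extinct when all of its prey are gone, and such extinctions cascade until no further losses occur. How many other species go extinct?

1

Remove Black Fly Larva.
Round 1: Crayfish (all prey gone) → extinct.
No further losses. Total secondary extinctions: 1.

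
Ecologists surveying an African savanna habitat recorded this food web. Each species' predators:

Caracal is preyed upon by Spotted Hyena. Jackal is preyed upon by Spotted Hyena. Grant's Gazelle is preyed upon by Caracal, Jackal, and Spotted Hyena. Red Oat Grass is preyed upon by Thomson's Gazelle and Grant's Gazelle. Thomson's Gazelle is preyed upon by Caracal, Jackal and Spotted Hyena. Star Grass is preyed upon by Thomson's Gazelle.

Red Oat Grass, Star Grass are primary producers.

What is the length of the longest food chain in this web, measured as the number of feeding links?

One longest chain: Red Oat Grass → Grant's Gazelle → Jackal → Spotted Hyena.
It has 4 species and 3 links.

3 links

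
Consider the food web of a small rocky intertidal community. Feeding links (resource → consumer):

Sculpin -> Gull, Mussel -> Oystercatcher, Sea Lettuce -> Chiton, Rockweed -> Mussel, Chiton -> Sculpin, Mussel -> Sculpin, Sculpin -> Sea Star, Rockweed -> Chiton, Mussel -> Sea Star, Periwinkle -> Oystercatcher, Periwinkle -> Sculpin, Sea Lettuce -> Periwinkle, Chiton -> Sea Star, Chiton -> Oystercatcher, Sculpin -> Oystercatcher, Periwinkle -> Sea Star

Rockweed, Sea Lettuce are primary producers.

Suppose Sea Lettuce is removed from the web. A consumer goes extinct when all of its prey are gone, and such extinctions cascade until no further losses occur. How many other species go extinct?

1

Remove Sea Lettuce.
Round 1: Periwinkle (all prey gone) → extinct.
No further losses. Total secondary extinctions: 1.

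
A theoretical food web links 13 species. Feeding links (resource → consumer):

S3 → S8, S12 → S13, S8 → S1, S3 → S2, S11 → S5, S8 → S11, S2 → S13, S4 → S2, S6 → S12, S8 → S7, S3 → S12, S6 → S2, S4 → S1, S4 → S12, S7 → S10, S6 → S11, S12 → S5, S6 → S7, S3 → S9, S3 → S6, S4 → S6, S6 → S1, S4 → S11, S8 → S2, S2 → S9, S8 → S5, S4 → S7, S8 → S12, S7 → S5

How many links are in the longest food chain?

One longest chain: S3 → S8 → S7 → S10.
It has 4 species and 3 links.

3 links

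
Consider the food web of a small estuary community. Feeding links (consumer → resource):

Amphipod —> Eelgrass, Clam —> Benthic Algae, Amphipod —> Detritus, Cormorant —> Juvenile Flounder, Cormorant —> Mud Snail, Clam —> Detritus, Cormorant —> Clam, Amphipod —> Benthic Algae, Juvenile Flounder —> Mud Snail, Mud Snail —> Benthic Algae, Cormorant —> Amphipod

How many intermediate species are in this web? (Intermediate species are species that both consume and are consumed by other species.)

Intermediate species (has both prey and predators): Amphipod, Clam, Mud Snail, Juvenile Flounder.
Count: 4.

4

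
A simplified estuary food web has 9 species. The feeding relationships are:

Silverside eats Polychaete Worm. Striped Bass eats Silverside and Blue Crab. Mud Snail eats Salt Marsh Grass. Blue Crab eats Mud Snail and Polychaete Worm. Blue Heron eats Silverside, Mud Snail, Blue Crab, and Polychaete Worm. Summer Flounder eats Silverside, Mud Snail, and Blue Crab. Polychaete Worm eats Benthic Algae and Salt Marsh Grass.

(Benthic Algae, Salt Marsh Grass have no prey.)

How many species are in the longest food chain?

One longest chain: Benthic Algae → Polychaete Worm → Blue Crab → Striped Bass.
It has 4 species and 3 links.

4 species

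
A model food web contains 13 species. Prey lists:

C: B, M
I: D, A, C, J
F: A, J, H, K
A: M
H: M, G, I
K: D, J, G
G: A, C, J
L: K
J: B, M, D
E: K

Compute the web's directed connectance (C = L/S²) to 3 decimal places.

The web has S = 13 species and L = 25 feeding links.
C = L / S² = 25 / 169 = 0.1479 ≈ 0.148.

C = 0.148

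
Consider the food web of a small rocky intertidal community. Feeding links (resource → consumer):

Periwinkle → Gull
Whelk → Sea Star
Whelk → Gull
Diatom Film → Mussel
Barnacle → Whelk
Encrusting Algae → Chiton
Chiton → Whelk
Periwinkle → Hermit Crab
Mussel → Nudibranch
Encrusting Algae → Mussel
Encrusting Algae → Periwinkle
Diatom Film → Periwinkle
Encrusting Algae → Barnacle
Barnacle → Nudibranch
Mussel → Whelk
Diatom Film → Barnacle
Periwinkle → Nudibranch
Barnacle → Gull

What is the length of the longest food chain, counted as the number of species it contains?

One longest chain: Diatom Film → Barnacle → Whelk → Sea Star.
It has 4 species and 3 links.

4 species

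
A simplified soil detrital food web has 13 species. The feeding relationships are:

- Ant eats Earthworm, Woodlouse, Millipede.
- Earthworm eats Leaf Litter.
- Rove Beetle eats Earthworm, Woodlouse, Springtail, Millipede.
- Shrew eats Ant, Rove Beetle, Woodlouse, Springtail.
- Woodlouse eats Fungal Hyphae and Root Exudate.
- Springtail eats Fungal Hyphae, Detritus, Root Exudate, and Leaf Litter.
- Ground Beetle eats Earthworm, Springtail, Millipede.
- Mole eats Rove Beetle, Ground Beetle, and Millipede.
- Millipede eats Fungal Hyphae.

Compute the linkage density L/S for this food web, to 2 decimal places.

There are L = 25 links among S = 13 species.
L/S = 25/13 = 1.9231 ≈ 1.92.

L/S = 1.92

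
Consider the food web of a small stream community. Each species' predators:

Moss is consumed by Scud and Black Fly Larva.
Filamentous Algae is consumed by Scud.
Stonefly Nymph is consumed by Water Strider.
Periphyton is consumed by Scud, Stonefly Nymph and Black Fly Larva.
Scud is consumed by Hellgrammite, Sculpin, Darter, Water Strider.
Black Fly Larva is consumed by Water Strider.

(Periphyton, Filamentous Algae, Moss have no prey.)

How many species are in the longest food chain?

One longest chain: Periphyton → Scud → Hellgrammite.
It has 3 species and 2 links.

3 species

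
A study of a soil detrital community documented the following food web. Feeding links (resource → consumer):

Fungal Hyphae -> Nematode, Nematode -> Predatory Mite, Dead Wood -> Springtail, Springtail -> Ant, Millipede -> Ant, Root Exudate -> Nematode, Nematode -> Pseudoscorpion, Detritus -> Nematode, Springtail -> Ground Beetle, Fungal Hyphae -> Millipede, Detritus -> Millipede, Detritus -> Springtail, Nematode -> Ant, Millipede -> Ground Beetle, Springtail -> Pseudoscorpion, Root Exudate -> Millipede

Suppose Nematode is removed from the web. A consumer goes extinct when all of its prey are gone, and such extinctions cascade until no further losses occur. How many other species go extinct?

1

Remove Nematode.
Round 1: Predatory Mite (all prey gone) → extinct.
No further losses. Total secondary extinctions: 1.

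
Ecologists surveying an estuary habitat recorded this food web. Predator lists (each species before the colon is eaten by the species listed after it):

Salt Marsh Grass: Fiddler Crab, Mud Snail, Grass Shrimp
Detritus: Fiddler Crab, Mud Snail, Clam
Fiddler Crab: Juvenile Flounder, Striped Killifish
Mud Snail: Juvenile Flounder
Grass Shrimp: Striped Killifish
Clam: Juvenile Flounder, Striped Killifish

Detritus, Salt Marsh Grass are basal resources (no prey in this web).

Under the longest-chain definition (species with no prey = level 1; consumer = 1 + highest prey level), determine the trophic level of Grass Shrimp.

Trophic level 2

Salt Marsh Grass has no prey (basal) → level 1.
Grass Shrimp eats Salt Marsh Grass → level 2.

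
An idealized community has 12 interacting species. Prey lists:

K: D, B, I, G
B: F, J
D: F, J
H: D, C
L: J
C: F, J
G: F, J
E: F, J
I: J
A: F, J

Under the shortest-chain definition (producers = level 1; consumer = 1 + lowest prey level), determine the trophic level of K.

F is a producer → level 1.
G eats F → level 2.
K eats G → level 3.
No prey of K is below level 2, so 3 is the minimum.

Trophic level 3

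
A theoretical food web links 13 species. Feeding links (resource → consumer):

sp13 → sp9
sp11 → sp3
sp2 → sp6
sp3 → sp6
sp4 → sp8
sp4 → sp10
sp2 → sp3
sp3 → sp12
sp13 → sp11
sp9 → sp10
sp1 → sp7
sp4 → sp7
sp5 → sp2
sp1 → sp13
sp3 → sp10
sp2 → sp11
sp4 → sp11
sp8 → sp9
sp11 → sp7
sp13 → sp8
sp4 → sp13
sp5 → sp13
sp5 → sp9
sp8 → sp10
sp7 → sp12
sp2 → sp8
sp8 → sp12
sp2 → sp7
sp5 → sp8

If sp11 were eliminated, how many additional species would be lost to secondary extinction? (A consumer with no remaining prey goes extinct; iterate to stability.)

0

Remove sp11.
Every predator of it retains at least one other prey: sp7 still has sp1, sp4, sp2; sp3 still has sp2.
No consumer loses all prey, so no secondary extinctions occur.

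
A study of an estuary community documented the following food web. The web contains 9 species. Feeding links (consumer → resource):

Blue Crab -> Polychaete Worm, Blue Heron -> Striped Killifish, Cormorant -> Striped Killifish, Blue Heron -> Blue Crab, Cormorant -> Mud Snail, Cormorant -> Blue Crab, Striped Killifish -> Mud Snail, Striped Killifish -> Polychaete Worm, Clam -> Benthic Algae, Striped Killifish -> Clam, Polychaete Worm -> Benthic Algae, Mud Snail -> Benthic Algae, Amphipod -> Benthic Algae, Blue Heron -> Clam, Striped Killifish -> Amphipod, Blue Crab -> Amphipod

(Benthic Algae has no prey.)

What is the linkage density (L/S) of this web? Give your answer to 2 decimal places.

L/S = 1.78

There are L = 16 links among S = 9 species.
L/S = 16/9 = 1.7778 ≈ 1.78.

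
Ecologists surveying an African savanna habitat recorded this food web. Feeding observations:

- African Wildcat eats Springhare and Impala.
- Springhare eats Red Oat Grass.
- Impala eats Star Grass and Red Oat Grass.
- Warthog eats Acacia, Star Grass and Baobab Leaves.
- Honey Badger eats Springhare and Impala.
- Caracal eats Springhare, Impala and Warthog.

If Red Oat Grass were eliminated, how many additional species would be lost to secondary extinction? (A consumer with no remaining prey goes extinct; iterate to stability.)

1

Remove Red Oat Grass.
Round 1: Springhare (all prey gone) → extinct.
No further losses. Total secondary extinctions: 1.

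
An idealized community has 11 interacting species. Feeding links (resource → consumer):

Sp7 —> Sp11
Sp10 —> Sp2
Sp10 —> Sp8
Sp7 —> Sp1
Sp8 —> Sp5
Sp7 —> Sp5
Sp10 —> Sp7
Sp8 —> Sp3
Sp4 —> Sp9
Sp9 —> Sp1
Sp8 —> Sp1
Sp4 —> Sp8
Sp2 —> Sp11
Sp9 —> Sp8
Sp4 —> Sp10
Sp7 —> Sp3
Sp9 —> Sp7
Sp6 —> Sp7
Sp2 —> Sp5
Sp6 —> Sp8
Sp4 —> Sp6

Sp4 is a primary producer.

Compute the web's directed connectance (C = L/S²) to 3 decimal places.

The web has S = 11 species and L = 21 feeding links.
C = L / S² = 21 / 121 = 0.1736 ≈ 0.174.

C = 0.174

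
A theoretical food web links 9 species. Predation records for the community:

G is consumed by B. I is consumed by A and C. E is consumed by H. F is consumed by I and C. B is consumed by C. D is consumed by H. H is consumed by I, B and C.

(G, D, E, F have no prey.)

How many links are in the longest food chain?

3 links

One longest chain: D → H → I → A.
It has 4 species and 3 links.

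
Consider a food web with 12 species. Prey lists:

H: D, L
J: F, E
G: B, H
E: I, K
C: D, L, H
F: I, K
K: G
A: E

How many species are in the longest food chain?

6 species

One longest chain: D → H → G → K → F → J.
It has 6 species and 5 links.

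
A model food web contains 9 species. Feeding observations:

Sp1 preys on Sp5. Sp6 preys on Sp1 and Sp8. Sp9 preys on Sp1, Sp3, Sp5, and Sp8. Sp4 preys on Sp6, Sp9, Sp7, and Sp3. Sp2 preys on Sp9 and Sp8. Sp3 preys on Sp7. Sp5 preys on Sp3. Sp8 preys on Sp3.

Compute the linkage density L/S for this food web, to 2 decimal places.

L/S = 1.78

There are L = 16 links among S = 9 species.
L/S = 16/9 = 1.7778 ≈ 1.78.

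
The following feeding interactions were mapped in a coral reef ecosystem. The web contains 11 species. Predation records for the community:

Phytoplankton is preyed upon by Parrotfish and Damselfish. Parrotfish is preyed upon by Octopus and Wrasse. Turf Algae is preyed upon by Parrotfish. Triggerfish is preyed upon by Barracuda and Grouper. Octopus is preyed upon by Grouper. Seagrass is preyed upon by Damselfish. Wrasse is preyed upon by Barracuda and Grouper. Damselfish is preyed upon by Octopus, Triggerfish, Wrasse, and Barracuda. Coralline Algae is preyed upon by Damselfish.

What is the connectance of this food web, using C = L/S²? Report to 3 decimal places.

The web has S = 11 species and L = 16 feeding links.
C = L / S² = 16 / 121 = 0.1322 ≈ 0.132.

C = 0.132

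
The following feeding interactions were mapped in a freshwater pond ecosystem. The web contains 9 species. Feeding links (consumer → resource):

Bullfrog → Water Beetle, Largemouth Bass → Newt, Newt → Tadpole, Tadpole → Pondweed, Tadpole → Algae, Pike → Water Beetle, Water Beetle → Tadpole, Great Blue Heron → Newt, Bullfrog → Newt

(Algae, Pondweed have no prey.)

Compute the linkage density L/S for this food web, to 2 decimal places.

L/S = 1.00

There are L = 9 links among S = 9 species.
L/S = 9/9 = 1.0000 ≈ 1.00.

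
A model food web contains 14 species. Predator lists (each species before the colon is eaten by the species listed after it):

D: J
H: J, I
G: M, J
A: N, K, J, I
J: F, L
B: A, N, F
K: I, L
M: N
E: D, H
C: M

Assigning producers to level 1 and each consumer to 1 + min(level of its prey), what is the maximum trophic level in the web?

3

Producers (level 1): E, G, B, C.
Following each consumer down to its lowest-level prey: G → J → L (levels 1 through 3).
All prey of L (J 2, K 3) are at level 2 or above, so L is at level 1 + 2 = 3.
Every consumer has at least one prey at level 2 or below, so none exceeds level 3.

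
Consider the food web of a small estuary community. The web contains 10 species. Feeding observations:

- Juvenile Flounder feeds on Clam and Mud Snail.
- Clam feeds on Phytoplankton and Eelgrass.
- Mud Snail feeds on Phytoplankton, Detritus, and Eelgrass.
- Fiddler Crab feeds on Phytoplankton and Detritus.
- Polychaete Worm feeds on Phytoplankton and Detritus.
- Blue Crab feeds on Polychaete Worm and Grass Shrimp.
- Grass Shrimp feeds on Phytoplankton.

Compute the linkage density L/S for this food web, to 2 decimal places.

There are L = 14 links among S = 10 species.
L/S = 14/10 = 1.4000 ≈ 1.40.

L/S = 1.40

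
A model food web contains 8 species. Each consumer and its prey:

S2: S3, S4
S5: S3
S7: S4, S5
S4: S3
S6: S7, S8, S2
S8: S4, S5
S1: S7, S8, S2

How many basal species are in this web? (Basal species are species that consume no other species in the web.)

1

Basal species (no prey listed): S3.
Count: 1.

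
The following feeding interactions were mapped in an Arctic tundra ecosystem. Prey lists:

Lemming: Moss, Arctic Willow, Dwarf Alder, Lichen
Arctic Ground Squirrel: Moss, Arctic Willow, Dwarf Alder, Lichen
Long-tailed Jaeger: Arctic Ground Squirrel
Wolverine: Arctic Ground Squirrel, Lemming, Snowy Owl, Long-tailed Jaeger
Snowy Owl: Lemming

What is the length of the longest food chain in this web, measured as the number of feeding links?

One longest chain: Moss → Lemming → Snowy Owl → Wolverine.
It has 4 species and 3 links.

3 links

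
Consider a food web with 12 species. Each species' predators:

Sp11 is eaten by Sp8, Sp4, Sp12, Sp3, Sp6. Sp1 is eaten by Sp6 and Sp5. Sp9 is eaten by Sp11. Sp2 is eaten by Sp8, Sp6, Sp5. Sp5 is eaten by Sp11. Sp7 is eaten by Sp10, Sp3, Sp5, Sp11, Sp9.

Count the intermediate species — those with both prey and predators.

3

Intermediate species (has both prey and predators): Sp9, Sp5, Sp11.
Count: 3.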